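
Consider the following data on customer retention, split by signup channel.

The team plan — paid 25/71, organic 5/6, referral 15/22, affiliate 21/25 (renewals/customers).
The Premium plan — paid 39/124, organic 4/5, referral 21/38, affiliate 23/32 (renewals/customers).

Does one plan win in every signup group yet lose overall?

Paid: the team plan 25/71 = 35.2%, the Premium plan 39/124 = 31.5% → the team plan
Organic: the team plan 5/6 = 83.3%, the Premium plan 4/5 = 80.0% → the team plan
Referral: the team plan 15/22 = 68.2%, the Premium plan 21/38 = 55.3% → the team plan
Affiliate: the team plan 21/25 = 84.0%, the Premium plan 23/32 = 71.9% → the team plan
Overall: the team plan 66/124 = 53.2%, the Premium plan 87/199 = 43.7% → the team plan
The team plan wins overall and in every signup group — no reversal.

No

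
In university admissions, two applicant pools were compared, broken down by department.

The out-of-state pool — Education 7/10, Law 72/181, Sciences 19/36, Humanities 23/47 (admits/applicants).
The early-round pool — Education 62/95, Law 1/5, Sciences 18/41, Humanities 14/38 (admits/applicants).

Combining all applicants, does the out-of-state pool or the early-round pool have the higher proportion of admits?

Education: the out-of-state pool 7/10 = 70.0%, the early-round pool 62/95 = 65.3% → the out-of-state pool
Law: the out-of-state pool 72/181 = 39.8%, the early-round pool 1/5 = 20.0% → the out-of-state pool
Sciences: the out-of-state pool 19/36 = 52.8%, the early-round pool 18/41 = 43.9% → the out-of-state pool
Humanities: the out-of-state pool 23/47 = 48.9%, the early-round pool 14/38 = 36.8% → the out-of-state pool
Overall: the out-of-state pool 121/274 = 44.2%, the early-round pool 95/179 = 53.1% → the early-round pool
(The out-of-state pool wins every department group but the early-round pool wins overall — the out-of-state pool's applicants skew toward the low-rate Law group.)

the early-round pool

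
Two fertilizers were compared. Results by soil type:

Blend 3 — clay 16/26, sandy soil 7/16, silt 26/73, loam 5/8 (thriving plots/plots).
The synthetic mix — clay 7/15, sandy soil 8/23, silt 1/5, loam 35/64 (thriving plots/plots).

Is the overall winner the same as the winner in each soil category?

Clay: Blend 3 16/26 = 61.5%, the synthetic mix 7/15 = 46.7% → Blend 3
Sandy soil: Blend 3 7/16 = 43.8%, the synthetic mix 8/23 = 34.8% → Blend 3
Silt: Blend 3 26/73 = 35.6%, the synthetic mix 1/5 = 20.0% → Blend 3
Loam: Blend 3 5/8 = 62.5%, the synthetic mix 35/64 = 54.7% → Blend 3
Overall: Blend 3 54/123 = 43.9%, the synthetic mix 51/107 = 47.7% → the synthetic mix
Blend 3 wins each soil group but the synthetic mix wins overall — the comparison reverses. Blend 3's plots skew toward silt, which has a lower base rate.

No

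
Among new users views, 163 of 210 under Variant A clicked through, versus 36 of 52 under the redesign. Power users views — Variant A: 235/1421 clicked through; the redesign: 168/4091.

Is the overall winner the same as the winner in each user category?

New users: Variant A 163/210 = 77.6%, the redesign 36/52 = 69.2% → Variant A
Power users: Variant A 235/1421 = 16.5%, the redesign 168/4091 = 4.1% → Variant A
Overall: Variant A 398/1631 = 24.4%, the redesign 204/4143 = 4.9% → Variant A
Variant A wins overall and in every user group — no reversal.

Yes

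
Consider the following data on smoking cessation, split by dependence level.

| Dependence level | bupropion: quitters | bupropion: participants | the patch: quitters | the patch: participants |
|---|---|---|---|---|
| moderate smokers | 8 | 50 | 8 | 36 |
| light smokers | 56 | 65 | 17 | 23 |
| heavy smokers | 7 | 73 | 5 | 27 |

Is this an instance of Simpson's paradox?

No

Moderate smokers: bupropion 8/50 = 16.0%, the patch 8/36 = 22.2% → the patch
Light smokers: bupropion 56/65 = 86.2%, the patch 17/23 = 73.9% → bupropion
Heavy smokers: bupropion 7/73 = 9.6%, the patch 5/27 = 18.5% → the patch
Overall: bupropion 71/188 = 37.8%, the patch 30/86 = 34.9% → bupropion
Neither sweeps: bupropion wins 1 of 3 groups, the patch wins 2. Bupropion wins overall but not every group — no Simpson reversal.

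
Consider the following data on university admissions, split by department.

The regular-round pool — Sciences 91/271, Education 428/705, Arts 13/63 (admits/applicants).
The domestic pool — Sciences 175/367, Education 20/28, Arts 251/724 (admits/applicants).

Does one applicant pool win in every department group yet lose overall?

Yes

Sciences: the regular-round pool 91/271 = 33.6%, the domestic pool 175/367 = 47.7% → the domestic pool
Education: the regular-round pool 428/705 = 60.7%, the domestic pool 20/28 = 71.4% → the domestic pool
Arts: the regular-round pool 13/63 = 20.6%, the domestic pool 251/724 = 34.7% → the domestic pool
Overall: the regular-round pool 532/1039 = 51.2%, the domestic pool 446/1119 = 39.9% → the regular-round pool
The domestic pool wins each department group but the regular-round pool wins overall — the comparison reverses. The domestic pool's applicants skew toward Arts, which has a lower base rate.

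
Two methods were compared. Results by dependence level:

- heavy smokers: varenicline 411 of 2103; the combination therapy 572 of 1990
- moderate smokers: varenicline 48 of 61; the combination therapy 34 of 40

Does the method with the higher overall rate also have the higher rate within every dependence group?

Heavy smokers: varenicline 411/2103 = 19.5%, the combination therapy 572/1990 = 28.7% → the combination therapy
Moderate smokers: varenicline 48/61 = 78.7%, the combination therapy 34/40 = 85.0% → the combination therapy
Overall: varenicline 459/2164 = 21.2%, the combination therapy 606/2030 = 29.9% → the combination therapy
The combination therapy wins overall and in every dependence group — no reversal.

Yes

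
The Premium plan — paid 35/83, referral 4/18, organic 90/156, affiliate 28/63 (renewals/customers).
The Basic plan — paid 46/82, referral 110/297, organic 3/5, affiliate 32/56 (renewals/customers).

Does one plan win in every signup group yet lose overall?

Paid: the Premium plan 35/83 = 42.2%, the Basic plan 46/82 = 56.1% → the Basic plan
Referral: the Premium plan 4/18 = 22.2%, the Basic plan 110/297 = 37.0% → the Basic plan
Organic: the Premium plan 90/156 = 57.7%, the Basic plan 3/5 = 60.0% → the Basic plan
Affiliate: the Premium plan 28/63 = 44.4%, the Basic plan 32/56 = 57.1% → the Basic plan
Overall: the Premium plan 157/320 = 49.1%, the Basic plan 191/440 = 43.4% → the Premium plan
The Basic plan wins each signup group but the Premium plan wins overall — the comparison reverses. The Basic plan's customers skew toward referral, which has a lower base rate.

Yes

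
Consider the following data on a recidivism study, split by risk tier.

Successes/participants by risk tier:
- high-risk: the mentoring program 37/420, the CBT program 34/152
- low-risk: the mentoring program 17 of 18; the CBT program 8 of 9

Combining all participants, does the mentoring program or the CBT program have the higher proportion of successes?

High-risk: the mentoring program 37/420 = 8.8%, the CBT program 34/152 = 22.4% → the CBT program
Low-risk: the mentoring program 17/18 = 94.4%, the CBT program 8/9 = 88.9% → the mentoring program
Overall: the mentoring program 54/438 = 12.3%, the CBT program 42/161 = 26.1% → the CBT program
(Neither sweeps every risk group, but the CBT program has the higher pooled rate.)

the CBT program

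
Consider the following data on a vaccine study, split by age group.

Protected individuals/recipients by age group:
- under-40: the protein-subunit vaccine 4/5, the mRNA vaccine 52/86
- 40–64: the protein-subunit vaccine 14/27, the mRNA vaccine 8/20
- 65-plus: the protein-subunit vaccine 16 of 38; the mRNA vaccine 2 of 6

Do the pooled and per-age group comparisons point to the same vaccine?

Under-40: the protein-subunit vaccine 4/5 = 80.0%, the mRNA vaccine 52/86 = 60.5% → the protein-subunit vaccine
40–64: the protein-subunit vaccine 14/27 = 51.9%, the mRNA vaccine 8/20 = 40.0% → the protein-subunit vaccine
65-plus: the protein-subunit vaccine 16/38 = 42.1%, the mRNA vaccine 2/6 = 33.3% → the protein-subunit vaccine
Overall: the protein-subunit vaccine 34/70 = 48.6%, the mRNA vaccine 62/112 = 55.4% → the mRNA vaccine
The protein-subunit vaccine wins each age group but the mRNA vaccine wins overall — the comparison reverses. The protein-subunit vaccine's recipients skew toward 65-plus, which has a lower base rate.

No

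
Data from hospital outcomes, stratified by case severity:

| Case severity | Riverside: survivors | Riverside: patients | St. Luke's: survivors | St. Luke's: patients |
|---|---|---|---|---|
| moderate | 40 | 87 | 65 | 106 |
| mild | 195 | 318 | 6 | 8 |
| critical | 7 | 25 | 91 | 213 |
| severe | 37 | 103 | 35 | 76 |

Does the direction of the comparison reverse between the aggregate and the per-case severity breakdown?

Yes

Moderate: Riverside 40/87 = 46.0%, St. Luke's 65/106 = 61.3% → St. Luke's
Mild: Riverside 195/318 = 61.3%, St. Luke's 6/8 = 75.0% → St. Luke's
Critical: Riverside 7/25 = 28.0%, St. Luke's 91/213 = 42.7% → St. Luke's
Severe: Riverside 37/103 = 35.9%, St. Luke's 35/76 = 46.1% → St. Luke's
Overall: Riverside 279/533 = 52.3%, St. Luke's 197/403 = 48.9% → Riverside
St. Luke's wins each case group but Riverside wins overall — the comparison reverses. St. Luke's's patients skew toward critical, which has a lower base rate.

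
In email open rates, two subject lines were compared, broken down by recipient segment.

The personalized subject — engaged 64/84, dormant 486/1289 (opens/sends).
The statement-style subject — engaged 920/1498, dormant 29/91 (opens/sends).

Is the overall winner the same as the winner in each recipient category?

No

Engaged: the personalized subject 64/84 = 76.2%, the statement-style subject 920/1498 = 61.4% → the personalized subject
Dormant: the personalized subject 486/1289 = 37.7%, the statement-style subject 29/91 = 31.9% → the personalized subject
Overall: the personalized subject 550/1373 = 40.1%, the statement-style subject 949/1589 = 59.7% → the statement-style subject
The personalized subject wins each recipient group but the statement-style subject wins overall — the comparison reverses. The personalized subject's sends skew toward dormant, which has a lower base rate.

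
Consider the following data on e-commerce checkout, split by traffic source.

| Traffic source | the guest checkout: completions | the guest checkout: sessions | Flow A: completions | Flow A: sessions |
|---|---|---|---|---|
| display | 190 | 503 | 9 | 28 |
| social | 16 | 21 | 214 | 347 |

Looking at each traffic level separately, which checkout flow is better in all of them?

Display: the guest checkout 190/503 = 37.8%, Flow A 9/28 = 32.1% → the guest checkout
Social: the guest checkout 16/21 = 76.2%, Flow A 214/347 = 61.7% → the guest checkout
The guest checkout has the higher rate in both groups.

the guest checkout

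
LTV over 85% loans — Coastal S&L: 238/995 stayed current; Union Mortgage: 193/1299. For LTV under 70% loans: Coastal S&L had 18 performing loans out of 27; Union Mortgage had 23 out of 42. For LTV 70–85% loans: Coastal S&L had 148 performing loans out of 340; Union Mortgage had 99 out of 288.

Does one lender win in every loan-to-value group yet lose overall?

LTV over 85%: Coastal S&L 238/995 = 23.9%, Union Mortgage 193/1299 = 14.9% → Coastal S&L
LTV under 70%: Coastal S&L 18/27 = 66.7%, Union Mortgage 23/42 = 54.8% → Coastal S&L
LTV 70–85%: Coastal S&L 148/340 = 43.5%, Union Mortgage 99/288 = 34.4% → Coastal S&L
Overall: Coastal S&L 404/1362 = 29.7%, Union Mortgage 315/1629 = 19.3% → Coastal S&L
Coastal S&L wins overall and in every loan-to-value group — no reversal.

No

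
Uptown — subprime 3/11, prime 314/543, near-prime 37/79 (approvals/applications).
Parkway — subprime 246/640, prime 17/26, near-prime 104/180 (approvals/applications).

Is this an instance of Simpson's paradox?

Yes

Subprime: Uptown 3/11 = 27.3%, Parkway 246/640 = 38.4% → Parkway
Prime: Uptown 314/543 = 57.8%, Parkway 17/26 = 65.4% → Parkway
Near-prime: Uptown 37/79 = 46.8%, Parkway 104/180 = 57.8% → Parkway
Overall: Uptown 354/633 = 55.9%, Parkway 367/846 = 43.4% → Uptown
Parkway wins each credit group but Uptown wins overall — the comparison reverses. Parkway's applications skew toward subprime, which has a lower base rate.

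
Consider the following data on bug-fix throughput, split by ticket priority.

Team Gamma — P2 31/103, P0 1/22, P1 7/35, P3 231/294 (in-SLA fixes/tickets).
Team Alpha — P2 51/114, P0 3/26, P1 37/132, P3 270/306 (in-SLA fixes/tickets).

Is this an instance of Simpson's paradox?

P2: Team Gamma 31/103 = 30.1%, Team Alpha 51/114 = 44.7% → Team Alpha
P0: Team Gamma 1/22 = 4.5%, Team Alpha 3/26 = 11.5% → Team Alpha
P1: Team Gamma 7/35 = 20.0%, Team Alpha 37/132 = 28.0% → Team Alpha
P3: Team Gamma 231/294 = 78.6%, Team Alpha 270/306 = 88.2% → Team Alpha
Overall: Team Gamma 270/454 = 59.5%, Team Alpha 361/578 = 62.5% → Team Alpha
Team Alpha wins overall and in every ticket group — no reversal.

No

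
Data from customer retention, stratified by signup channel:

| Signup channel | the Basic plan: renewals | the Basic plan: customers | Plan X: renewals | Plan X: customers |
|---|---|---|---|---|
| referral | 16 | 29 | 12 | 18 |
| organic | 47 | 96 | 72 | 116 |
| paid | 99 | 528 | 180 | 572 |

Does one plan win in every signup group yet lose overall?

Referral: the Basic plan 16/29 = 55.2%, Plan X 12/18 = 66.7% → Plan X
Organic: the Basic plan 47/96 = 49.0%, Plan X 72/116 = 62.1% → Plan X
Paid: the Basic plan 99/528 = 18.8%, Plan X 180/572 = 31.5% → Plan X
Overall: the Basic plan 162/653 = 24.8%, Plan X 264/706 = 37.4% → Plan X
Plan X wins overall and in every signup group — no reversal.

No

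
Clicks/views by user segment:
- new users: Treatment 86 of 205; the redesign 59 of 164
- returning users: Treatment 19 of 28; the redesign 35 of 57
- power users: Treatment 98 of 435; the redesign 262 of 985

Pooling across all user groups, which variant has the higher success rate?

Treatment

New users: Treatment 86/205 = 42.0%, the redesign 59/164 = 36.0% → Treatment
Returning users: Treatment 19/28 = 67.9%, the redesign 35/57 = 61.4% → Treatment
Power users: Treatment 98/435 = 22.5%, the redesign 262/985 = 26.6% → the redesign
Overall: Treatment 203/668 = 30.4%, the redesign 356/1206 = 29.5% → Treatment
(Neither sweeps every user group, but Treatment has the higher pooled rate.)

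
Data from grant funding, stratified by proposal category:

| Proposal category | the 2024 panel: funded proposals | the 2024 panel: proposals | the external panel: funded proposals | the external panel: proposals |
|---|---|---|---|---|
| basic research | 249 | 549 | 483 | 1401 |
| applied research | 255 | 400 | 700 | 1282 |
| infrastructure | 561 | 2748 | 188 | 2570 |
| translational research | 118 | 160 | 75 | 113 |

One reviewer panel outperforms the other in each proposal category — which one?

the 2024 panel

Basic research: the 2024 panel 249/549 = 45.4%, the external panel 483/1401 = 34.5% → the 2024 panel
Applied research: the 2024 panel 255/400 = 63.8%, the external panel 700/1282 = 54.6% → the 2024 panel
Infrastructure: the 2024 panel 561/2748 = 20.4%, the external panel 188/2570 = 7.3% → the 2024 panel
Translational research: the 2024 panel 118/160 = 73.8%, the external panel 75/113 = 66.4% → the 2024 panel
The 2024 panel has the higher rate in all 4 groups.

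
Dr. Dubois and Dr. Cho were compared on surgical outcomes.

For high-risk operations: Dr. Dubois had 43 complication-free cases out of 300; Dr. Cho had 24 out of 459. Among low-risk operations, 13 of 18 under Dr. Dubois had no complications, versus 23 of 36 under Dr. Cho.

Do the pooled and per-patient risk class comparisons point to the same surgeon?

High-risk: Dr. Dubois 43/300 = 14.3%, Dr. Cho 24/459 = 5.2% → Dr. Dubois
Low-risk: Dr. Dubois 13/18 = 72.2%, Dr. Cho 23/36 = 63.9% → Dr. Dubois
Overall: Dr. Dubois 56/318 = 17.6%, Dr. Cho 47/495 = 9.5% → Dr. Dubois
Dr. Dubois wins overall and in every patient risk group — no reversal.

Yes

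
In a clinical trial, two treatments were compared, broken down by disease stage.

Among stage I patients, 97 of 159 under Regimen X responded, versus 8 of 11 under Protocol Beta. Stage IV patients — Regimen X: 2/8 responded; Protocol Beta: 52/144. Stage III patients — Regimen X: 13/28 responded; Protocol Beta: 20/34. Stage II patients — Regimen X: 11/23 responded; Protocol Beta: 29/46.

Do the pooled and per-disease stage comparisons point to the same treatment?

Stage I: Regimen X 97/159 = 61.0%, Protocol Beta 8/11 = 72.7% → Protocol Beta
Stage IV: Regimen X 2/8 = 25.0%, Protocol Beta 52/144 = 36.1% → Protocol Beta
Stage III: Regimen X 13/28 = 46.4%, Protocol Beta 20/34 = 58.8% → Protocol Beta
Stage II: Regimen X 11/23 = 47.8%, Protocol Beta 29/46 = 63.0% → Protocol Beta
Overall: Regimen X 123/218 = 56.4%, Protocol Beta 109/235 = 46.4% → Regimen X
Protocol Beta wins each disease group but Regimen X wins overall — the comparison reverses. Protocol Beta's patients skew toward stage IV, which has a lower base rate.

No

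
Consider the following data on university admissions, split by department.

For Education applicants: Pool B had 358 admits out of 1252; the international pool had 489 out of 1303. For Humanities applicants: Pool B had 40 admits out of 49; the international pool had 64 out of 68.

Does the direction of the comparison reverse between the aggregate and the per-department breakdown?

Education: Pool B 358/1252 = 28.6%, the international pool 489/1303 = 37.5% → the international pool
Humanities: Pool B 40/49 = 81.6%, the international pool 64/68 = 94.1% → the international pool
Overall: Pool B 398/1301 = 30.6%, the international pool 553/1371 = 40.3% → the international pool
The international pool wins overall and in every department group — no reversal.

No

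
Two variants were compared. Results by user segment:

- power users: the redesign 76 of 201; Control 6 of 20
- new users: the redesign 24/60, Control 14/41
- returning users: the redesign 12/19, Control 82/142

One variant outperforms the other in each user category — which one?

the redesign

Power users: the redesign 76/201 = 37.8%, Control 6/20 = 30.0% → the redesign
New users: the redesign 24/60 = 40.0%, Control 14/41 = 34.1% → the redesign
Returning users: the redesign 12/19 = 63.2%, Control 82/142 = 57.7% → the redesign
The redesign has the higher rate in all 3 groups.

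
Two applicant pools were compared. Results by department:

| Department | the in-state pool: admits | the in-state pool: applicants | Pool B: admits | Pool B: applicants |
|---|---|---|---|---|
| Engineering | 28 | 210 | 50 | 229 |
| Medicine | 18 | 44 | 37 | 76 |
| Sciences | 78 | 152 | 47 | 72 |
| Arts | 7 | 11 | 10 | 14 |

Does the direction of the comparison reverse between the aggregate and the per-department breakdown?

No

Engineering: the in-state pool 28/210 = 13.3%, Pool B 50/229 = 21.8% → Pool B
Medicine: the in-state pool 18/44 = 40.9%, Pool B 37/76 = 48.7% → Pool B
Sciences: the in-state pool 78/152 = 51.3%, Pool B 47/72 = 65.3% → Pool B
Arts: the in-state pool 7/11 = 63.6%, Pool B 10/14 = 71.4% → Pool B
Overall: the in-state pool 131/417 = 31.4%, Pool B 144/391 = 36.8% → Pool B
Pool B wins overall and in every department group — no reversal.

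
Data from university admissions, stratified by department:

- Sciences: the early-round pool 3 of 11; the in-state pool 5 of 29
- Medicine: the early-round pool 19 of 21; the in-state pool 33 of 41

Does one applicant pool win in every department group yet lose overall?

No

Sciences: the early-round pool 3/11 = 27.3%, the in-state pool 5/29 = 17.2% → the early-round pool
Medicine: the early-round pool 19/21 = 90.5%, the in-state pool 33/41 = 80.5% → the early-round pool
Overall: the early-round pool 22/32 = 68.8%, the in-state pool 38/70 = 54.3% → the early-round pool
The early-round pool wins overall and in every department group — no reversal.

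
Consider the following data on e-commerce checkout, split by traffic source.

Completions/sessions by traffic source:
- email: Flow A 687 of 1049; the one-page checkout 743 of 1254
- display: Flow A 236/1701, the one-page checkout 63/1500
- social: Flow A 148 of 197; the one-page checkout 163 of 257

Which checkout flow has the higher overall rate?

Email: Flow A 687/1049 = 65.5%, the one-page checkout 743/1254 = 59.3% → Flow A
Display: Flow A 236/1701 = 13.9%, the one-page checkout 63/1500 = 4.2% → Flow A
Social: Flow A 148/197 = 75.1%, the one-page checkout 163/257 = 63.4% → Flow A
Overall: Flow A 1071/2947 = 36.3%, the one-page checkout 969/3011 = 32.2% → Flow A

Flow A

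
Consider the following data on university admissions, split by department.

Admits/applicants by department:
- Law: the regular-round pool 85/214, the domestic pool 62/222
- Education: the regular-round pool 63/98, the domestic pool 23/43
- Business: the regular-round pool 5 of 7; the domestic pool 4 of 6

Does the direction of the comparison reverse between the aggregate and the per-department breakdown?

No

Law: the regular-round pool 85/214 = 39.7%, the domestic pool 62/222 = 27.9% → the regular-round pool
Education: the regular-round pool 63/98 = 64.3%, the domestic pool 23/43 = 53.5% → the regular-round pool
Business: the regular-round pool 5/7 = 71.4%, the domestic pool 4/6 = 66.7% → the regular-round pool
Overall: the regular-round pool 153/319 = 48.0%, the domestic pool 89/271 = 32.8% → the regular-round pool
The regular-round pool wins overall and in every department group — no reversal.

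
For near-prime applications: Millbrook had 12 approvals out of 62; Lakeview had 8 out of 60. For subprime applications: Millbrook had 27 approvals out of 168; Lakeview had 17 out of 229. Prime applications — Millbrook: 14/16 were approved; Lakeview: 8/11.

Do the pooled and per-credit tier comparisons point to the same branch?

Yes

Near-prime: Millbrook 12/62 = 19.4%, Lakeview 8/60 = 13.3% → Millbrook
Subprime: Millbrook 27/168 = 16.1%, Lakeview 17/229 = 7.4% → Millbrook
Prime: Millbrook 14/16 = 87.5%, Lakeview 8/11 = 72.7% → Millbrook
Overall: Millbrook 53/246 = 21.5%, Lakeview 33/300 = 11.0% → Millbrook
Millbrook wins overall and in every credit group — no reversal.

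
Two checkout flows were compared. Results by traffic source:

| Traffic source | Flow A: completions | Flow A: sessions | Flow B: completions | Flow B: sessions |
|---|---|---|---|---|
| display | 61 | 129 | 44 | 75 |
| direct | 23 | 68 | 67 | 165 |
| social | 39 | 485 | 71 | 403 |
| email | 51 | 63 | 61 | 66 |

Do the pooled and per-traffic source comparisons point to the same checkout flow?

Yes

Display: Flow A 61/129 = 47.3%, Flow B 44/75 = 58.7% → Flow B
Direct: Flow A 23/68 = 33.8%, Flow B 67/165 = 40.6% → Flow B
Social: Flow A 39/485 = 8.0%, Flow B 71/403 = 17.6% → Flow B
Email: Flow A 51/63 = 81.0%, Flow B 61/66 = 92.4% → Flow B
Overall: Flow A 174/745 = 23.4%, Flow B 243/709 = 34.3% → Flow B
Flow B wins overall and in every traffic group — no reversal.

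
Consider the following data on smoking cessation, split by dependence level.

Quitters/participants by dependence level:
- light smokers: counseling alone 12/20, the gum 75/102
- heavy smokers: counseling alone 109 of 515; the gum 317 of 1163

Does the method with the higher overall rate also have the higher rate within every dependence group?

Light smokers: counseling alone 12/20 = 60.0%, the gum 75/102 = 73.5% → the gum
Heavy smokers: counseling alone 109/515 = 21.2%, the gum 317/1163 = 27.3% → the gum
Overall: counseling alone 121/535 = 22.6%, the gum 392/1265 = 31.0% → the gum
The gum wins overall and in every dependence group — no reversal.

Yes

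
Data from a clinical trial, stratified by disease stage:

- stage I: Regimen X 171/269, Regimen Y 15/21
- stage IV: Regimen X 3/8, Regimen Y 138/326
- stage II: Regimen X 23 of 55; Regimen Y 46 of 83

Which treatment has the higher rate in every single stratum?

Stage I: Regimen X 171/269 = 63.6%, Regimen Y 15/21 = 71.4% → Regimen Y
Stage IV: Regimen X 3/8 = 37.5%, Regimen Y 138/326 = 42.3% → Regimen Y
Stage II: Regimen X 23/55 = 41.8%, Regimen Y 46/83 = 55.4% → Regimen Y
Regimen Y has the higher rate in all 3 groups.

Regimen Y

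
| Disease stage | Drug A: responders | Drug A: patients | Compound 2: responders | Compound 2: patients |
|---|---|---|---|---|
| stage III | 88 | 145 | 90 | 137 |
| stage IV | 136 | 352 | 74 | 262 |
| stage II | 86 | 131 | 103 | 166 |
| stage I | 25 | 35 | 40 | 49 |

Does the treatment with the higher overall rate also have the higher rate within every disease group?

Stage III: Drug A 88/145 = 60.7%, Compound 2 90/137 = 65.7% → Compound 2
Stage IV: Drug A 136/352 = 38.6%, Compound 2 74/262 = 28.2% → Drug A
Stage II: Drug A 86/131 = 65.6%, Compound 2 103/166 = 62.0% → Drug A
Stage I: Drug A 25/35 = 71.4%, Compound 2 40/49 = 81.6% → Compound 2
Overall: Drug A 335/663 = 50.5%, Compound 2 307/614 = 50.0% → Drug A
Neither sweeps: Drug A wins 2 of 4 groups, Compound 2 wins 2. Drug A wins overall but not every group — no Simpson reversal.

No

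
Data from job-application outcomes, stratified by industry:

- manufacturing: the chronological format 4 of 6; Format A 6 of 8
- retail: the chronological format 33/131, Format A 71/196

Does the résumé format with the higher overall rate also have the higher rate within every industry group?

Yes

Manufacturing: the chronological format 4/6 = 66.7%, Format A 6/8 = 75.0% → Format A
Retail: the chronological format 33/131 = 25.2%, Format A 71/196 = 36.2% → Format A
Overall: the chronological format 37/137 = 27.0%, Format A 77/204 = 37.7% → Format A
Format A wins overall and in every industry group — no reversal.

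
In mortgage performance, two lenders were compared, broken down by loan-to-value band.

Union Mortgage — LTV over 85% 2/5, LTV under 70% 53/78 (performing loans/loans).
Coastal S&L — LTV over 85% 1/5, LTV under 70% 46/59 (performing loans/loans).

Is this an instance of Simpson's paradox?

No

LTV over 85%: Union Mortgage 2/5 = 40.0%, Coastal S&L 1/5 = 20.0% → Union Mortgage
LTV under 70%: Union Mortgage 53/78 = 67.9%, Coastal S&L 46/59 = 78.0% → Coastal S&L
Overall: Union Mortgage 55/83 = 66.3%, Coastal S&L 47/64 = 73.4% → Coastal S&L
Neither sweeps: Union Mortgage wins 1 of 2 groups, Coastal S&L wins 1. Coastal S&L wins overall but not every group — no Simpson reversal.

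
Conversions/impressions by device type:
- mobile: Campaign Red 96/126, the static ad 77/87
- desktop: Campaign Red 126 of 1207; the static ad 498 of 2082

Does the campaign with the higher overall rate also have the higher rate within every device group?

Mobile: Campaign Red 96/126 = 76.2%, the static ad 77/87 = 88.5% → the static ad
Desktop: Campaign Red 126/1207 = 10.4%, the static ad 498/2082 = 23.9% → the static ad
Overall: Campaign Red 222/1333 = 16.7%, the static ad 575/2169 = 26.5% → the static ad
The static ad wins overall and in every device group — no reversal.

Yes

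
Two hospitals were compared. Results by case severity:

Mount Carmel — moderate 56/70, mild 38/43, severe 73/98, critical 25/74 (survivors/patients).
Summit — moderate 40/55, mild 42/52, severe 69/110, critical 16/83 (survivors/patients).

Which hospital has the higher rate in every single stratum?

Moderate: Mount Carmel 56/70 = 80.0%, Summit 40/55 = 72.7% → Mount Carmel
Mild: Mount Carmel 38/43 = 88.4%, Summit 42/52 = 80.8% → Mount Carmel
Severe: Mount Carmel 73/98 = 74.5%, Summit 69/110 = 62.7% → Mount Carmel
Critical: Mount Carmel 25/74 = 33.8%, Summit 16/83 = 19.3% → Mount Carmel
Mount Carmel has the higher rate in all 4 groups.

Mount Carmel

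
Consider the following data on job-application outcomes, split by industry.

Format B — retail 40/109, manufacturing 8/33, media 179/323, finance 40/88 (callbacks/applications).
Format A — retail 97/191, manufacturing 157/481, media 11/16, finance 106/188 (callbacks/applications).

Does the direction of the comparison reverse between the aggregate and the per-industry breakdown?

Retail: Format B 40/109 = 36.7%, Format A 97/191 = 50.8% → Format A
Manufacturing: Format B 8/33 = 24.2%, Format A 157/481 = 32.6% → Format A
Media: Format B 179/323 = 55.4%, Format A 11/16 = 68.8% → Format A
Finance: Format B 40/88 = 45.5%, Format A 106/188 = 56.4% → Format A
Overall: Format B 267/553 = 48.3%, Format A 371/876 = 42.4% → Format B
Format A wins each industry group but Format B wins overall — the comparison reverses. Format A's applications skew toward manufacturing, which has a lower base rate.

Yes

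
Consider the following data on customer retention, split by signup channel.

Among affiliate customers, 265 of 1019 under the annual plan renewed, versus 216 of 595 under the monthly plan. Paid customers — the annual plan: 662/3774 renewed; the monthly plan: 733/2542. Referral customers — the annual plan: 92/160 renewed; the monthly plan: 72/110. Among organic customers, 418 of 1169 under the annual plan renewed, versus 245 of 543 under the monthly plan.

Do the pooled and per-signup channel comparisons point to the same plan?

Yes

Affiliate: the annual plan 265/1019 = 26.0%, the monthly plan 216/595 = 36.3% → the monthly plan
Paid: the annual plan 662/3774 = 17.5%, the monthly plan 733/2542 = 28.8% → the monthly plan
Referral: the annual plan 92/160 = 57.5%, the monthly plan 72/110 = 65.5% → the monthly plan
Organic: the annual plan 418/1169 = 35.8%, the monthly plan 245/543 = 45.1% → the monthly plan
Overall: the annual plan 1437/6122 = 23.5%, the monthly plan 1266/3790 = 33.4% → the monthly plan
The monthly plan wins overall and in every signup group — no reversal.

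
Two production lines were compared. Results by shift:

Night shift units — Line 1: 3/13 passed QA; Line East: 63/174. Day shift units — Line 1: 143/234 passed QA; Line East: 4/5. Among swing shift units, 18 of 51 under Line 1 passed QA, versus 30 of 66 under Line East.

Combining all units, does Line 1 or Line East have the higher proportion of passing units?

Night shift: Line 1 3/13 = 23.1%, Line East 63/174 = 36.2% → Line East
Day shift: Line 1 143/234 = 61.1%, Line East 4/5 = 80.0% → Line East
Swing shift: Line 1 18/51 = 35.3%, Line East 30/66 = 45.5% → Line East
Overall: Line 1 164/298 = 55.0%, Line East 97/245 = 39.6% → Line 1
(Line East wins every shift group but Line 1 wins overall — Line East's units skew toward the low-rate night shift group.)

Line 1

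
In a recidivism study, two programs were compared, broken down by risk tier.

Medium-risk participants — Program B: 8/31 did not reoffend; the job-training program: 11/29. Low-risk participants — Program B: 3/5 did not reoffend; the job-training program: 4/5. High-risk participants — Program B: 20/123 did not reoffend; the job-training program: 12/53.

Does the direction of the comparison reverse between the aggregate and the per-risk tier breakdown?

Medium-risk: Program B 8/31 = 25.8%, the job-training program 11/29 = 37.9% → the job-training program
Low-risk: Program B 3/5 = 60.0%, the job-training program 4/5 = 80.0% → the job-training program
High-risk: Program B 20/123 = 16.3%, the job-training program 12/53 = 22.6% → the job-training program
Overall: Program B 31/159 = 19.5%, the job-training program 27/87 = 31.0% → the job-training program
The job-training program wins overall and in every risk group — no reversal.

No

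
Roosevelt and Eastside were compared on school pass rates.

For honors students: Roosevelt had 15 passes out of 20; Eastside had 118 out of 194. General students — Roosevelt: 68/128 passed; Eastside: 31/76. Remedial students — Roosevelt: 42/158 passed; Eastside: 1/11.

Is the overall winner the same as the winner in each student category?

No

Honors: Roosevelt 15/20 = 75.0%, Eastside 118/194 = 60.8% → Roosevelt
General: Roosevelt 68/128 = 53.1%, Eastside 31/76 = 40.8% → Roosevelt
Remedial: Roosevelt 42/158 = 26.6%, Eastside 1/11 = 9.1% → Roosevelt
Overall: Roosevelt 125/306 = 40.8%, Eastside 150/281 = 53.4% → Eastside
Roosevelt wins each student group but Eastside wins overall — the comparison reverses. Roosevelt's students skew toward remedial, which has a lower base rate.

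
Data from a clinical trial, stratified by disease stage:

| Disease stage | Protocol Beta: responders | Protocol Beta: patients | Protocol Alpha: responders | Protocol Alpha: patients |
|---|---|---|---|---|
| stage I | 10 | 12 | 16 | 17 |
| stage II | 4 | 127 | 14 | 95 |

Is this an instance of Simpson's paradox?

No

Stage I: Protocol Beta 10/12 = 83.3%, Protocol Alpha 16/17 = 94.1% → Protocol Alpha
Stage II: Protocol Beta 4/127 = 3.1%, Protocol Alpha 14/95 = 14.7% → Protocol Alpha
Overall: Protocol Beta 14/139 = 10.1%, Protocol Alpha 30/112 = 26.8% → Protocol Alpha
Protocol Alpha wins overall and in every disease group — no reversal.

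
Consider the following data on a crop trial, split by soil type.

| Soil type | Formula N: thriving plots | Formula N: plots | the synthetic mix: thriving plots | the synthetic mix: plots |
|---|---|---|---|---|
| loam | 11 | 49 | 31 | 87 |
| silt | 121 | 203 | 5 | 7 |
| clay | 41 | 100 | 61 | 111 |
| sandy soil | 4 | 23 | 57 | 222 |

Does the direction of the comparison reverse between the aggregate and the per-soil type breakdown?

Loam: Formula N 11/49 = 22.4%, the synthetic mix 31/87 = 35.6% → the synthetic mix
Silt: Formula N 121/203 = 59.6%, the synthetic mix 5/7 = 71.4% → the synthetic mix
Clay: Formula N 41/100 = 41.0%, the synthetic mix 61/111 = 55.0% → the synthetic mix
Sandy soil: Formula N 4/23 = 17.4%, the synthetic mix 57/222 = 25.7% → the synthetic mix
Overall: Formula N 177/375 = 47.2%, the synthetic mix 154/427 = 36.1% → Formula N
The synthetic mix wins each soil group but Formula N wins overall — the comparison reverses. The synthetic mix's plots skew toward sandy soil, which has a lower base rate.

Yes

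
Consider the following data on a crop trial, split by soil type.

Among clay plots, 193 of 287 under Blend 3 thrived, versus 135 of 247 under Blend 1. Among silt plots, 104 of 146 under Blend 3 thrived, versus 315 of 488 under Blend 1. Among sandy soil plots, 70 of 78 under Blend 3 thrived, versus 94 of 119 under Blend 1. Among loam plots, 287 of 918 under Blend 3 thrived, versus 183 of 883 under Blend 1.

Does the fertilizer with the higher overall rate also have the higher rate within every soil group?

Clay: Blend 3 193/287 = 67.2%, Blend 1 135/247 = 54.7% → Blend 3
Silt: Blend 3 104/146 = 71.2%, Blend 1 315/488 = 64.5% → Blend 3
Sandy soil: Blend 3 70/78 = 89.7%, Blend 1 94/119 = 79.0% → Blend 3
Loam: Blend 3 287/918 = 31.3%, Blend 1 183/883 = 20.7% → Blend 3
Overall: Blend 3 654/1429 = 45.8%, Blend 1 727/1737 = 41.9% → Blend 3
Blend 3 wins overall and in every soil group — no reversal.

Yes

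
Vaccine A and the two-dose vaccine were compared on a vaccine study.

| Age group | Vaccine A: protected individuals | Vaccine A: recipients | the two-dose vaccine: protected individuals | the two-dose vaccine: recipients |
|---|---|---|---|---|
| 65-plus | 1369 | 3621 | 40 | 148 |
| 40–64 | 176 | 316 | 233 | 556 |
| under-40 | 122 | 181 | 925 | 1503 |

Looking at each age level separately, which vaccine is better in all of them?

Vaccine A

65-plus: Vaccine A 1369/3621 = 37.8%, the two-dose vaccine 40/148 = 27.0% → Vaccine A
40–64: Vaccine A 176/316 = 55.7%, the two-dose vaccine 233/556 = 41.9% → Vaccine A
Under-40: Vaccine A 122/181 = 67.4%, the two-dose vaccine 925/1503 = 61.5% → Vaccine A
Vaccine A has the higher rate in all 3 groups.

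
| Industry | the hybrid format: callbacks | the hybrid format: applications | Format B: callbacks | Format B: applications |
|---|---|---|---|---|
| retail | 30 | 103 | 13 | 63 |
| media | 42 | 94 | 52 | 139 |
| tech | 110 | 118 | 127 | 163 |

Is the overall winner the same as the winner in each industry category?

Yes

Retail: the hybrid format 30/103 = 29.1%, Format B 13/63 = 20.6% → the hybrid format
Media: the hybrid format 42/94 = 44.7%, Format B 52/139 = 37.4% → the hybrid format
Tech: the hybrid format 110/118 = 93.2%, Format B 127/163 = 77.9% → the hybrid format
Overall: the hybrid format 182/315 = 57.8%, Format B 192/365 = 52.6% → the hybrid format
The hybrid format wins overall and in every industry group — no reversal.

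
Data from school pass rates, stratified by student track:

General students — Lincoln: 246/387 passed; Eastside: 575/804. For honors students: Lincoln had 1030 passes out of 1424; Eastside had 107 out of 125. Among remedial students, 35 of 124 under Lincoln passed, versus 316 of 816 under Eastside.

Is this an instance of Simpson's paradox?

Yes

General: Lincoln 246/387 = 63.6%, Eastside 575/804 = 71.5% → Eastside
Honors: Lincoln 1030/1424 = 72.3%, Eastside 107/125 = 85.6% → Eastside
Remedial: Lincoln 35/124 = 28.2%, Eastside 316/816 = 38.7% → Eastside
Overall: Lincoln 1311/1935 = 67.8%, Eastside 998/1745 = 57.2% → Lincoln
Eastside wins each student group but Lincoln wins overall — the comparison reverses. Eastside's students skew toward remedial, which has a lower base rate.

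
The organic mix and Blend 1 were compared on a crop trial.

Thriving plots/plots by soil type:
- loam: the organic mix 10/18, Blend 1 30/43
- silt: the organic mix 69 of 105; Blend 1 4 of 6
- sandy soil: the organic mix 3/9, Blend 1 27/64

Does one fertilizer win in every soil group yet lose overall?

Loam: the organic mix 10/18 = 55.6%, Blend 1 30/43 = 69.8% → Blend 1
Silt: the organic mix 69/105 = 65.7%, Blend 1 4/6 = 66.7% → Blend 1
Sandy soil: the organic mix 3/9 = 33.3%, Blend 1 27/64 = 42.2% → Blend 1
Overall: the organic mix 82/132 = 62.1%, Blend 1 61/113 = 54.0% → the organic mix
Blend 1 wins each soil group but the organic mix wins overall — the comparison reverses. Blend 1's plots skew toward sandy soil, which has a lower base rate.

Yes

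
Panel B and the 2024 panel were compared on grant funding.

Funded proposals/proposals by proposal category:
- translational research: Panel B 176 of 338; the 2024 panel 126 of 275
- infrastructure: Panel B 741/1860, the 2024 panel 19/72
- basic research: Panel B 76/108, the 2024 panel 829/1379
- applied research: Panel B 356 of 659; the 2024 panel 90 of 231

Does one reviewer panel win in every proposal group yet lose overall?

Translational research: Panel B 176/338 = 52.1%, the 2024 panel 126/275 = 45.8% → Panel B
Infrastructure: Panel B 741/1860 = 39.8%, the 2024 panel 19/72 = 26.4% → Panel B
Basic research: Panel B 76/108 = 70.4%, the 2024 panel 829/1379 = 60.1% → Panel B
Applied research: Panel B 356/659 = 54.0%, the 2024 panel 90/231 = 39.0% → Panel B
Overall: Panel B 1349/2965 = 45.5%, the 2024 panel 1064/1957 = 54.4% → the 2024 panel
Panel B wins each proposal group but the 2024 panel wins overall — the comparison reverses. Panel B's proposals skew toward infrastructure, which has a lower base rate.

Yes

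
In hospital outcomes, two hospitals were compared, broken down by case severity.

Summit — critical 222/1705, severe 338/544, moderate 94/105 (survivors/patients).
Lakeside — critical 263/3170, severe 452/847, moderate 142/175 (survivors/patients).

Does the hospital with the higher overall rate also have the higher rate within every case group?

Critical: Summit 222/1705 = 13.0%, Lakeside 263/3170 = 8.3% → Summit
Severe: Summit 338/544 = 62.1%, Lakeside 452/847 = 53.4% → Summit
Moderate: Summit 94/105 = 89.5%, Lakeside 142/175 = 81.1% → Summit
Overall: Summit 654/2354 = 27.8%, Lakeside 857/4192 = 20.4% → Summit
Summit wins overall and in every case group — no reversal.

Yes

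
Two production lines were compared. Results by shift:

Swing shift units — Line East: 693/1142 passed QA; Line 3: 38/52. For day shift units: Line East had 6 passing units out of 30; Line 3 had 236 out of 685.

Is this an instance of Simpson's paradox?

Swing shift: Line East 693/1142 = 60.7%, Line 3 38/52 = 73.1% → Line 3
Day shift: Line East 6/30 = 20.0%, Line 3 236/685 = 34.5% → Line 3
Overall: Line East 699/1172 = 59.6%, Line 3 274/737 = 37.2% → Line East
Line 3 wins each shift group but Line East wins overall — the comparison reverses. Line 3's units skew toward day shift, which has a lower base rate.

Yes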